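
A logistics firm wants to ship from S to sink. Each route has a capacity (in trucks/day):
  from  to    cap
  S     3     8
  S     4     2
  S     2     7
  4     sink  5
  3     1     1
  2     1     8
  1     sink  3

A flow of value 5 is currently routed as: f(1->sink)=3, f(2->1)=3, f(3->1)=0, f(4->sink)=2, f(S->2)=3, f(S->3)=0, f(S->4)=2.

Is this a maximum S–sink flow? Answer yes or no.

Yes

Residual reachable from S: {1, 2, 3, S}; sink is not reachable.
Saturated cut: S->4, 1->sink with total capacity 5 = current flow value. Flow is maximum.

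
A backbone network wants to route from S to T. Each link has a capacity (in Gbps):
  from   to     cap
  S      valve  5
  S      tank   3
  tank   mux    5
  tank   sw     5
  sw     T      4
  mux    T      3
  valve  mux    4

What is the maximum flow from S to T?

Augment S→valve→mux→T: bottleneck 3. Total 3.
Augment S→tank→sw→T: bottleneck 3. Total 6.
No augmenting path remains in the residual graph.

6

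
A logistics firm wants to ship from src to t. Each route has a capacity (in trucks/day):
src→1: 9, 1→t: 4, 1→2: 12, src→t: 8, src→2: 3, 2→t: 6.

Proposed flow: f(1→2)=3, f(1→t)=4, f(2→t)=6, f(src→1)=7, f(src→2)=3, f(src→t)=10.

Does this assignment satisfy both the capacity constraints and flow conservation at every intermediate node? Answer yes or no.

No

Capacity violated on src→t: flow 10 > capacity 8.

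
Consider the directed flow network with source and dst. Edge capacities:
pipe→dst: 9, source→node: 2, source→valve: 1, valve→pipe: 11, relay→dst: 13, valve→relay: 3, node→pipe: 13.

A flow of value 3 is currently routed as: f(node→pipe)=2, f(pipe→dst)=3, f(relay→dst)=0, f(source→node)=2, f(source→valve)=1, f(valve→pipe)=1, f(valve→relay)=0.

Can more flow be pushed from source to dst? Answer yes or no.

No

Residual reachable from source: {source}; dst is not reachable.
Saturated cut: source→node, source→valve with total capacity 3 = current flow value. Flow is maximum.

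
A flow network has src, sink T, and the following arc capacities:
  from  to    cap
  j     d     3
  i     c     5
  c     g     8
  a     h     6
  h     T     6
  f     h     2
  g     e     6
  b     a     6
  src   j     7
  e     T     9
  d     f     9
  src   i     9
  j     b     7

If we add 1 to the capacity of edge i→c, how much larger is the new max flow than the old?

Original max flow = 11.
After raising cap(i→c), augmenting paths through that edge carry 1 more unit.
New max flow = 12. Increase = 1.

1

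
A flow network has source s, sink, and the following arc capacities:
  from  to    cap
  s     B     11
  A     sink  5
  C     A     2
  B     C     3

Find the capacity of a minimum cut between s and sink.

Max flow = 2 (via 1 augmenting path).
In the residual at optimum, the set reachable from s is {B, C, s}.
Cut edges: C→A (cap 2). Sum = 2.

2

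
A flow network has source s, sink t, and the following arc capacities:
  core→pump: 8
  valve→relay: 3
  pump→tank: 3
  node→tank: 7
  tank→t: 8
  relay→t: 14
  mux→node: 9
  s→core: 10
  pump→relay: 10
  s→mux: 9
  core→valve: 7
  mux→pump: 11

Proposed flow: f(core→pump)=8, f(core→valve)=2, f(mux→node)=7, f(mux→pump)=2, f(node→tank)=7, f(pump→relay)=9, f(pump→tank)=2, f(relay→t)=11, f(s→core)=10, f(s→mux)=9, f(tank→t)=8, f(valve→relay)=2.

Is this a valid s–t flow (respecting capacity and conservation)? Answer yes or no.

No

Conservation fails at pump: inflow 10 ≠ outflow 11.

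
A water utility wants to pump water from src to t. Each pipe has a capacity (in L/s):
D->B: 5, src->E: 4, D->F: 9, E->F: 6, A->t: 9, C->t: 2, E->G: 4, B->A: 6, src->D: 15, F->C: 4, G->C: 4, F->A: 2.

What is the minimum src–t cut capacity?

Max flow = 9 (via 3 augmenting paths).
In the residual at optimum, the set reachable from src is {C, D, E, F, G, src}.
Cut edges: D->B (cap 5), F->A (cap 2), C->t (cap 2). Sum = 9.

9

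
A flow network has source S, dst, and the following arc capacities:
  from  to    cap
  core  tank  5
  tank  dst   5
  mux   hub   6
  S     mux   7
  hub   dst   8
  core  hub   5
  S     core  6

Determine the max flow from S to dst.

Augment S->mux->hub->dst: bottleneck 6. Total 6.
Augment S->core->tank->dst: bottleneck 5. Total 11.
Augment S->core->hub->dst: bottleneck 1. Total 12.
No augmenting path remains in the residual graph.

12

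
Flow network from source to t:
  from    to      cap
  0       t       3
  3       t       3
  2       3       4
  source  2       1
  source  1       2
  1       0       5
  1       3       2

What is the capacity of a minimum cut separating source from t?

Max flow = 3 (via 2 augmenting paths).
In the residual at optimum, the set reachable from source is {source}.
Cut edges: source→1 (cap 2), source→2 (cap 1). Sum = 3.

3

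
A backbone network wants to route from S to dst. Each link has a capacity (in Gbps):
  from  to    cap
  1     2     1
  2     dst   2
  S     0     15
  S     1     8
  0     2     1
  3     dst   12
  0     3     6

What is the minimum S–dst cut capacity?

Max flow = 8 (via 3 augmenting paths).
In the residual at optimum, the set reachable from S is {0, 1, S}.
Cut edges: 0→3 (cap 6), 0→2 (cap 1), 1→2 (cap 1). Sum = 8.

8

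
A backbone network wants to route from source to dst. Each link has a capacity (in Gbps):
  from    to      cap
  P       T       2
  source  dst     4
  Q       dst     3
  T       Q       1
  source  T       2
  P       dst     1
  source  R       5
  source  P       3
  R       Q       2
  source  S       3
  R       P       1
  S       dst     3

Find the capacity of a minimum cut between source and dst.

Max flow = 11 (via 5 augmenting paths).
In the residual at optimum, the set reachable from source is {P, R, T, source}.
Cut edges: source->S (cap 3), source->dst (cap 4), R->Q (cap 2), P->dst (cap 1), T->Q (cap 1). Sum = 11.

11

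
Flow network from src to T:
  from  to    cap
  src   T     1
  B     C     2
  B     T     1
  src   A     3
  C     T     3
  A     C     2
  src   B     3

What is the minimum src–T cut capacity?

5

Max flow = 5 (via 4 augmenting paths).
In the residual at optimum, the set reachable from src is {A, B, C, src}.
Cut edges: src->T (cap 1), B->T (cap 1), C->T (cap 3). Sum = 5.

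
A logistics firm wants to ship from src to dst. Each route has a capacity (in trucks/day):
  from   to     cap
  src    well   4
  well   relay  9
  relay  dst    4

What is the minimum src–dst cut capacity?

4

Max flow = 4 (via 1 augmenting path).
In the residual at optimum, the set reachable from src is {src}.
Cut edges: src->well (cap 4). Sum = 4.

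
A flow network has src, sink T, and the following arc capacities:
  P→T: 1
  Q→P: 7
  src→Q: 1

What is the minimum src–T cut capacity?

1

Max flow = 1 (via 1 augmenting path).
In the residual at optimum, the set reachable from src is {src}.
Cut edges: src→Q (cap 1). Sum = 1.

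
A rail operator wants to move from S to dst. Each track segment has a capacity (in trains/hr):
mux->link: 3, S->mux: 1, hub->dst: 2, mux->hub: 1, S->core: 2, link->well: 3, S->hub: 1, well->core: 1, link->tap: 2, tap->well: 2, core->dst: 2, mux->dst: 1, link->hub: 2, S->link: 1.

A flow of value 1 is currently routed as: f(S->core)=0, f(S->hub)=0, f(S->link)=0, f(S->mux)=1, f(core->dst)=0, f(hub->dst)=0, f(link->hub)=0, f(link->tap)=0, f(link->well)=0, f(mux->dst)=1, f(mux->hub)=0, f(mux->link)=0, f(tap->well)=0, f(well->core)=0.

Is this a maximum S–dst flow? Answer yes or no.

Residual path S->hub->dst has bottleneck 1 > 0.
Pushing 1 along it raises the flow to 2, so the given flow is not maximum.

No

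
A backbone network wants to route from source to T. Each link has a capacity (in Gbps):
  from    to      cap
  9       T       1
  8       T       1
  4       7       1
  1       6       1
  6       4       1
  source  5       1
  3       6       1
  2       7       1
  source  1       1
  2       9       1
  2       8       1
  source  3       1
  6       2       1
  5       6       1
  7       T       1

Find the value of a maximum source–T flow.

Augment source→3→6→4→7→T: bottleneck 1. Total 1.
Augment source→1→6→2→9→T: bottleneck 1. Total 2.
No augmenting path remains in the residual graph.

2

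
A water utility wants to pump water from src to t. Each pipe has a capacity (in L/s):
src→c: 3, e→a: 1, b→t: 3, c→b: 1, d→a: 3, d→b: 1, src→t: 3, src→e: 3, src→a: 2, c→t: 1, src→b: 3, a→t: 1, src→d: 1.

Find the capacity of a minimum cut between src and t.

8

Max flow = 8 (via 4 augmenting paths).
In the residual at optimum, the set reachable from src is {a, b, c, d, e, src}.
Cut edges: src→t (cap 3), c→t (cap 1), a→t (cap 1), b→t (cap 3). Sum = 8.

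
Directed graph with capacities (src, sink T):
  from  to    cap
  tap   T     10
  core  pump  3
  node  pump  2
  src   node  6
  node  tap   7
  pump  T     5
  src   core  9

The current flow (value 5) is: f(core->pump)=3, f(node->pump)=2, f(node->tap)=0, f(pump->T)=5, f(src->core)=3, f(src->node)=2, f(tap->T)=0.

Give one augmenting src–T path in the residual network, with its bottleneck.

Residual along src->node->tap->T: src->node: 4, node->tap: 7, tap->T: 10.
Bottleneck = min = 4.

src->node->tap->T, bottleneck 4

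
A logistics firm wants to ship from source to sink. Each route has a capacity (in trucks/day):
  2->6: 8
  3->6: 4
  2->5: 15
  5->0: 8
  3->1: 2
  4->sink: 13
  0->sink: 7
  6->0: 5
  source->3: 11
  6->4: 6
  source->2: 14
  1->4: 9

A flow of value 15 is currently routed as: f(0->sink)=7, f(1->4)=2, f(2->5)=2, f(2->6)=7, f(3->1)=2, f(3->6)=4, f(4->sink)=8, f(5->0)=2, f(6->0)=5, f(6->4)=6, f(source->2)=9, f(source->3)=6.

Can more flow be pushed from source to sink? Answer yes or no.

Residual reachable from source: {0, 2, 3, 5, 6, source}; sink is not reachable.
Saturated cut: 3->1, 6->4, 0->sink with total capacity 15 = current flow value. Flow is maximum.

No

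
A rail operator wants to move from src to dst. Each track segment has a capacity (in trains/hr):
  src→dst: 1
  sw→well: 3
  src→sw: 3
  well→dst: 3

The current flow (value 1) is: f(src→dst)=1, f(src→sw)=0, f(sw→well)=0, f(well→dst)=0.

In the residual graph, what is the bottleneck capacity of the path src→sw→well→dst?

Residual capacities along the path: src→sw: 3, sw→well: 3, well→dst: 3.
Minimum is 3.

3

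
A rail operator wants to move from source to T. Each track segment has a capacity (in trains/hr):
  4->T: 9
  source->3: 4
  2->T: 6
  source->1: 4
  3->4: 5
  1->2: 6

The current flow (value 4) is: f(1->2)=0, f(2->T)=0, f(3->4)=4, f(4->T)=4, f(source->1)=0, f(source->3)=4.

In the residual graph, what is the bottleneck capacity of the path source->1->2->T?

Residual capacities along the path: source->1: 4, 1->2: 6, 2->T: 6.
Minimum is 4.

4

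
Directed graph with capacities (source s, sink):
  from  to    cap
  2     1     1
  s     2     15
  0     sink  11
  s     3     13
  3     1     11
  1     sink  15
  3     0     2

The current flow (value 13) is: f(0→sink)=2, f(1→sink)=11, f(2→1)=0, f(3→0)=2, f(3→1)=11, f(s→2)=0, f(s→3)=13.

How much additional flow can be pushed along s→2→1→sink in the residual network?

Residual capacities along the path: s→2: 15, 2→1: 1, 1→sink: 4.
Minimum is 1.

1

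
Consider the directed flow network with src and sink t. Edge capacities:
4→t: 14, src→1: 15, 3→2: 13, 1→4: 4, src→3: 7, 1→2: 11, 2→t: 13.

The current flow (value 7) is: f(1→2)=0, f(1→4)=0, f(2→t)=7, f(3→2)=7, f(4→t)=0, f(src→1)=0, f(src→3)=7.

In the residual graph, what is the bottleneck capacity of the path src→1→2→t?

6

Residual capacities along the path: src→1: 15, 1→2: 11, 2→t: 6.
Minimum is 6.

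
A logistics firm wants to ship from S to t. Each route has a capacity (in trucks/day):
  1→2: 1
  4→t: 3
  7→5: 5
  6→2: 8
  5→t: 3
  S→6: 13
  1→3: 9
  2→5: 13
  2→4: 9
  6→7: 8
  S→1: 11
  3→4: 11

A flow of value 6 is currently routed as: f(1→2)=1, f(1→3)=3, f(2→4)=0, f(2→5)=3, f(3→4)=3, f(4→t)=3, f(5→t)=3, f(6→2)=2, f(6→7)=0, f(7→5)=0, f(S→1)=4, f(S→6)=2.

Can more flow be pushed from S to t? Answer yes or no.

Residual reachable from S: {1, 2, 3, 4, 5, 6, 7, S}; t is not reachable.
Saturated cut: 4→t, 5→t with total capacity 6 = current flow value. Flow is maximum.

No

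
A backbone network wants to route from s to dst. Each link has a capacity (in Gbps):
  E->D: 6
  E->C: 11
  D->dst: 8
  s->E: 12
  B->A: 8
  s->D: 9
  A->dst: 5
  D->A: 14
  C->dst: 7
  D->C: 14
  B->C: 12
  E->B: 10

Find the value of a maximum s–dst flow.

20

Augment s->D->dst: bottleneck 8. Total 8.
Augment s->E->C->dst: bottleneck 7. Total 15.
Augment s->D->A->dst: bottleneck 1. Total 16.
Augment s->E->D->A->dst: bottleneck 4. Total 20.
No augmenting path remains in the residual graph.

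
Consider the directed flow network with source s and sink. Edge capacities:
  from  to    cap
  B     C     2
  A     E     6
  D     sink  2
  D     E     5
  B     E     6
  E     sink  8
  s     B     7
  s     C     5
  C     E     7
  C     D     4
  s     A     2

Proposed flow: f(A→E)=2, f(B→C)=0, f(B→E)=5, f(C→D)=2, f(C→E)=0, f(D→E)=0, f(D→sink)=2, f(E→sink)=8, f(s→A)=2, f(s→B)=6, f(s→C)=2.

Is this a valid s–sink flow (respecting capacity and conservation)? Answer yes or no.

Conservation fails at B: inflow 6 ≠ outflow 5.

No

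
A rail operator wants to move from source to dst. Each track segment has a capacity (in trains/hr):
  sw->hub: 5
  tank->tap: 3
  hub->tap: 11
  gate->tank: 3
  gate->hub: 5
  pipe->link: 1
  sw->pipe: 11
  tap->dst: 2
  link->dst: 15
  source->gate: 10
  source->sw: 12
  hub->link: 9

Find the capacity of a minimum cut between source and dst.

12

Max flow = 12 (via 4 augmenting paths).
In the residual at optimum, the set reachable from source is {gate, hub, pipe, source, sw, tank, tap}.
Cut edges: hub->link (cap 9), tap->dst (cap 2), pipe->link (cap 1). Sum = 12.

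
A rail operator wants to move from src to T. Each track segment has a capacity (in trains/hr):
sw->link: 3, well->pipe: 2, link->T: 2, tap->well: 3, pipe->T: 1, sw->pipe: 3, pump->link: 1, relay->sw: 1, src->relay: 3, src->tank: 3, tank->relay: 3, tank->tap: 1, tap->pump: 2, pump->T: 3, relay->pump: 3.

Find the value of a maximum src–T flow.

5

Augment src->relay->pump->T: bottleneck 3. Total 3.
Augment src->tank->tap->pump->link->T: bottleneck 1. Total 4.
Augment src->tank->relay->sw->pipe->T: bottleneck 1. Total 5.
No augmenting path remains in the residual graph.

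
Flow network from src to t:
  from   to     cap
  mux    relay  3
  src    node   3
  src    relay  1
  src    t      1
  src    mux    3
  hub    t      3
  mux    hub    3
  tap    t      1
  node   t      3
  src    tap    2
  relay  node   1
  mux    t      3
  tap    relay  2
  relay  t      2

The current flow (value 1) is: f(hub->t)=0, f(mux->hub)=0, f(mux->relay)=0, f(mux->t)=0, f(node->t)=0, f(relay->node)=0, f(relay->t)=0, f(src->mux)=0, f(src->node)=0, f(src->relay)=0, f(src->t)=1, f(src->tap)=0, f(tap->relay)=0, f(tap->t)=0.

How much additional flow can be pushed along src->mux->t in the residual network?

3

Residual capacities along the path: src->mux: 3, mux->t: 3.
Minimum is 3.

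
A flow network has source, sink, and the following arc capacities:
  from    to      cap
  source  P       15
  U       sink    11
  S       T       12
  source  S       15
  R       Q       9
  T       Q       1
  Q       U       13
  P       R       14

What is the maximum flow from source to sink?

10

Augment source->S->T->Q->U->sink: bottleneck 1. Total 1.
Augment source->P->R->Q->U->sink: bottleneck 9. Total 10.
No augmenting path remains in the residual graph.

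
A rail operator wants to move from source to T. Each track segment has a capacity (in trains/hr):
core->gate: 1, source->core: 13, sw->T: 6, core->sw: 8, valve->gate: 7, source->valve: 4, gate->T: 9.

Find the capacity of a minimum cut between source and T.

11

Max flow = 11 (via 3 augmenting paths).
In the residual at optimum, the set reachable from source is {core, source, sw}.
Cut edges: source->valve (cap 4), core->gate (cap 1), sw->T (cap 6). Sum = 11.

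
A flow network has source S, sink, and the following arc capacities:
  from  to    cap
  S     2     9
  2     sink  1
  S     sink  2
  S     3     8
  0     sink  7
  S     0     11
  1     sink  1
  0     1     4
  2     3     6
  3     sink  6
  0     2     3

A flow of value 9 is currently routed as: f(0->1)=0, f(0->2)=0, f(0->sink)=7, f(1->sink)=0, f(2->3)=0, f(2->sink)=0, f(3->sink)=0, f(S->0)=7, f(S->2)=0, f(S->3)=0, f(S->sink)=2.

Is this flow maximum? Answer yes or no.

No

Residual path S->2->sink has bottleneck 1 > 0.
Pushing 1 along it raises the flow to 10, so the given flow is not maximum.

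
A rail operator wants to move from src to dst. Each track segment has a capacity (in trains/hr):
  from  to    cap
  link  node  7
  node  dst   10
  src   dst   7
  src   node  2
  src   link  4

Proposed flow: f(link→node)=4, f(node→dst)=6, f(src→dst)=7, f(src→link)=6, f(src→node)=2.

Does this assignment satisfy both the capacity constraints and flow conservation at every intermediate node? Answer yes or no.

Capacity violated on src→link: flow 6 > capacity 4.

No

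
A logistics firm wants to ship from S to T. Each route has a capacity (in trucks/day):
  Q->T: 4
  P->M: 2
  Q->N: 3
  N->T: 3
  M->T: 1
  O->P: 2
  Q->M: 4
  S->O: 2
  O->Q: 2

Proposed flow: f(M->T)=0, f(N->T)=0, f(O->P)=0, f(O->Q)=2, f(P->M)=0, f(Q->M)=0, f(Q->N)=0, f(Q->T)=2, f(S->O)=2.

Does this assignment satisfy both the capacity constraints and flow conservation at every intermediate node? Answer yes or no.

Every edge has 0 ≤ f(e) ≤ cap(e).
At each intermediate node, inflow equals outflow.

Yes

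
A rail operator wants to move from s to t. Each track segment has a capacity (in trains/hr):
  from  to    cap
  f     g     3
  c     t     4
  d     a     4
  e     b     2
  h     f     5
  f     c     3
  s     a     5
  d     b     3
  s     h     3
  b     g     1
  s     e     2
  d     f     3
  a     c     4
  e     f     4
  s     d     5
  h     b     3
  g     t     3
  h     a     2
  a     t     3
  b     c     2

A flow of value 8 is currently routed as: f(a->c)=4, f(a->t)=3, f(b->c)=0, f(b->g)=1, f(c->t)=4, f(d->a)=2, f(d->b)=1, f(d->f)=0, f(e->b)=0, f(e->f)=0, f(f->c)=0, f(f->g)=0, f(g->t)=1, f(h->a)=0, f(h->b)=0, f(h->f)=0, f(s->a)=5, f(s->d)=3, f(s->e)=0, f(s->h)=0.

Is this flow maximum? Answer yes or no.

No

Residual path s->d->f->g->t has bottleneck 2 > 0.
Pushing 2 along it raises the flow to 10, so the given flow is not maximum.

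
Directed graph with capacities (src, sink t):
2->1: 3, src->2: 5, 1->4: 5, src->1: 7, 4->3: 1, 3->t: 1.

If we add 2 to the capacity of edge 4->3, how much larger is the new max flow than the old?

0

Original max flow = 1.
Even with extra capacity on 4->3, another cut of capacity 1 remains binding.
New max flow = 1. Increase = 0.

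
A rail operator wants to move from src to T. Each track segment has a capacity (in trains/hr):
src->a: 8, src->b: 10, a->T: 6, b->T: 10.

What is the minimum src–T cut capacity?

Max flow = 16 (via 2 augmenting paths).
In the residual at optimum, the set reachable from src is {a, src}.
Cut edges: src->b (cap 10), a->T (cap 6). Sum = 16.

16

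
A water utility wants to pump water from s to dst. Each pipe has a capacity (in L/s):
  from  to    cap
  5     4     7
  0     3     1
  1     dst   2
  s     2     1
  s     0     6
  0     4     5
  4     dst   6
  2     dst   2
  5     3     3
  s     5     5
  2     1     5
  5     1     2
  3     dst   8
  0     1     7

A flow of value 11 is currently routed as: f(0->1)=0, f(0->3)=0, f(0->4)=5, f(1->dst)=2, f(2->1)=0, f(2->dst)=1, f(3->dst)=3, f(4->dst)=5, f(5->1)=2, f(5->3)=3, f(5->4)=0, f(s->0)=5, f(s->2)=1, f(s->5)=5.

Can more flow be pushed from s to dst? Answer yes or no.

Residual path s->0->3->dst has bottleneck 1 > 0.
Pushing 1 along it raises the flow to 12, so the given flow is not maximum.

Yes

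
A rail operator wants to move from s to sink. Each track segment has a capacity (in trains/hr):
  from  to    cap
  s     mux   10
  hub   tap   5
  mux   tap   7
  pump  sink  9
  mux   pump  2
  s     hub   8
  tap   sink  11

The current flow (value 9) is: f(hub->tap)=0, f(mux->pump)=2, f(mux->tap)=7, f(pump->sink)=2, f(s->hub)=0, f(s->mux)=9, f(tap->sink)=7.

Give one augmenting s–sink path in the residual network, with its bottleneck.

Residual along s->hub->tap->sink: s->hub: 8, hub->tap: 5, tap->sink: 4.
Bottleneck = min = 4.

s->hub->tap->sink, bottleneck 4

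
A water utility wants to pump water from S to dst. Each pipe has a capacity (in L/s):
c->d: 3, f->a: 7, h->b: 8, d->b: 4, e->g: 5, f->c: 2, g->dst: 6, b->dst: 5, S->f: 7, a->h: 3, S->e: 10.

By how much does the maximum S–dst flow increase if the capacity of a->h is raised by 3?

0

Original max flow = 10.
Even with extra capacity on a->h, another cut of capacity 10 remains binding.
New max flow = 10. Increase = 0.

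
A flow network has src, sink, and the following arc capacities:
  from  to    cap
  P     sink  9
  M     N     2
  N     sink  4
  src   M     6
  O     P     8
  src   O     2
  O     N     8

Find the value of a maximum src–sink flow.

Augment src→M→N→sink: bottleneck 2. Total 2.
Augment src→O→N→sink: bottleneck 2. Total 4.
No augmenting path remains in the residual graph.

4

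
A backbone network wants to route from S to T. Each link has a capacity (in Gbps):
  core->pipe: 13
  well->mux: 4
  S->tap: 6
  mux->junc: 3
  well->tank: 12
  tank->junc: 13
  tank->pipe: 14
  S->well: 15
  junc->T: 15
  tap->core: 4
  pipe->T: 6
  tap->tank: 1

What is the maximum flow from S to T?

20

Augment S->well->mux->junc->T: bottleneck 3. Total 3.
Augment S->well->tank->junc->T: bottleneck 12. Total 15.
Augment S->tap->tank->pipe->T: bottleneck 1. Total 16.
Augment S->tap->core->pipe->T: bottleneck 4. Total 20.
No augmenting path remains in the residual graph.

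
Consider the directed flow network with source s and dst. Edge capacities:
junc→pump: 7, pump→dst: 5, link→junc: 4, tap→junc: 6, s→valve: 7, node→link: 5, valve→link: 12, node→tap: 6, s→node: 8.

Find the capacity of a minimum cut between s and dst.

Max flow = 5 (via 2 augmenting paths).
In the residual at optimum, the set reachable from s is {junc, link, node, pump, s, tap, valve}.
Cut edges: pump→dst (cap 5). Sum = 5.

5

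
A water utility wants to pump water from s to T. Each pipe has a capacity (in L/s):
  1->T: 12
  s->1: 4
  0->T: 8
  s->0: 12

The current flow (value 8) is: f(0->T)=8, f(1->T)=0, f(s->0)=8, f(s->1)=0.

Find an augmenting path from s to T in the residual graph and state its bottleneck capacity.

Residual along s->1->T: s->1: 4, 1->T: 12.
Bottleneck = min = 4.

s->1->T, bottleneck 4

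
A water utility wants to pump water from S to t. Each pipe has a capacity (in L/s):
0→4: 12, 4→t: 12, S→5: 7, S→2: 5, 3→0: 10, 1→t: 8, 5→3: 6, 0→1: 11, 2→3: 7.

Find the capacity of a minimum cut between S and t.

10

Max flow = 10 (via 2 augmenting paths).
In the residual at optimum, the set reachable from S is {2, 3, 5, S}.
Cut edges: 3→0 (cap 10). Sum = 10.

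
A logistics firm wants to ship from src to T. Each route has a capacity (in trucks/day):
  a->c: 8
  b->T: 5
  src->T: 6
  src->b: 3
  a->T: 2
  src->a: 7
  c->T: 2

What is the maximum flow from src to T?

Augment src->T: bottleneck 6. Total 6.
Augment src->b->T: bottleneck 3. Total 9.
Augment src->a->T: bottleneck 2. Total 11.
Augment src->a->c->T: bottleneck 2. Total 13.
No augmenting path remains in the residual graph.

13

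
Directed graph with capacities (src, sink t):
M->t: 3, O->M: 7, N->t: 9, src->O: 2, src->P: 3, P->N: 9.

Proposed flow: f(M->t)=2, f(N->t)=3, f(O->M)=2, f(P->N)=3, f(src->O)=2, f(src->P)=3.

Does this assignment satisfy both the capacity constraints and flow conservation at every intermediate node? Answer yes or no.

Yes

Every edge has 0 ≤ f(e) ≤ cap(e).
At each intermediate node, inflow equals outflow.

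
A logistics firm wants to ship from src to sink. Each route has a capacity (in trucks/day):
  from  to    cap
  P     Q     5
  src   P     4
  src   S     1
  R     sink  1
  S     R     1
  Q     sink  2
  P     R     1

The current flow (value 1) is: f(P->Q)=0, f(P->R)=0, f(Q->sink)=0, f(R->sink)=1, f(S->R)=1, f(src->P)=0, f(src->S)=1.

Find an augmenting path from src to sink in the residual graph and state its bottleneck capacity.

Residual along src->P->Q->sink: src->P: 4, P->Q: 5, Q->sink: 2.
Bottleneck = min = 2.

src->P->Q->sink, bottleneck 2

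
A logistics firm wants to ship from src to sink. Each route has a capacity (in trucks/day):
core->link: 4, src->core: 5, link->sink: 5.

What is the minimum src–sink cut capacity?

Max flow = 4 (via 1 augmenting path).
In the residual at optimum, the set reachable from src is {core, src}.
Cut edges: core->link (cap 4). Sum = 4.

4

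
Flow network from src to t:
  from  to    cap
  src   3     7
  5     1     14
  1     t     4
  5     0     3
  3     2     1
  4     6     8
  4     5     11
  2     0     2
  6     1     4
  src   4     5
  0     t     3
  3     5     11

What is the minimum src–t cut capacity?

Max flow = 7 (via 3 augmenting paths).
In the residual at optimum, the set reachable from src is {0, 1, 2, 3, 4, 5, 6, src}.
Cut edges: 1→t (cap 4), 0→t (cap 3). Sum = 7.

7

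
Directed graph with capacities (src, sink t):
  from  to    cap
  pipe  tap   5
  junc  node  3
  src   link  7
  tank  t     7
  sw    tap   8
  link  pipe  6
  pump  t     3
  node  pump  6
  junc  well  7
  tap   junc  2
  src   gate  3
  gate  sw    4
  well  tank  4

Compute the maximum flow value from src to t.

Augment src->link->pipe->tap->junc->well->tank->t: bottleneck 2. Total 2.
No augmenting path remains in the residual graph.

2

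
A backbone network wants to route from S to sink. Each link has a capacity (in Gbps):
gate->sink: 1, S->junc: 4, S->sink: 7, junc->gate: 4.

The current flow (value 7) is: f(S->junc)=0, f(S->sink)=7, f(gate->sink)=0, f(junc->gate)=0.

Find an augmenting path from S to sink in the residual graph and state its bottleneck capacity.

Residual along S->junc->gate->sink: S->junc: 4, junc->gate: 4, gate->sink: 1.
Bottleneck = min = 1.

S->junc->gate->sink, bottleneck 1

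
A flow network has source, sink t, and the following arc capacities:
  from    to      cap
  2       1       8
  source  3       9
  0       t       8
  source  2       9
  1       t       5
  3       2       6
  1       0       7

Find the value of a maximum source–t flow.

Augment source→2→1→t: bottleneck 5. Total 5.
Augment source→2→1→0→t: bottleneck 3. Total 8.
No augmenting path remains in the residual graph.

8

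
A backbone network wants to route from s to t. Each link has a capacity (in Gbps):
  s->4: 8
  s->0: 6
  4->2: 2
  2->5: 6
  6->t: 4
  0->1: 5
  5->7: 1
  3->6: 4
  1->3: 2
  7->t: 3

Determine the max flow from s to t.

3

Augment s->4->2->5->7->t: bottleneck 1. Total 1.
Augment s->0->1->3->6->t: bottleneck 2. Total 3.
No augmenting path remains in the residual graph.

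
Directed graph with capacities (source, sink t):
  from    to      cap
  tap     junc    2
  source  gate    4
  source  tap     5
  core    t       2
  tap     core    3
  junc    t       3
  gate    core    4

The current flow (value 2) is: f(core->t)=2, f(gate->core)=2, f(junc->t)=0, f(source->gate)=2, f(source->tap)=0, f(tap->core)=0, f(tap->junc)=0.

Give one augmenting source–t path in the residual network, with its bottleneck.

source->tap->junc->t, bottleneck 2

Residual along source->tap->junc->t: source->tap: 5, tap->junc: 2, junc->t: 3.
Bottleneck = min = 2.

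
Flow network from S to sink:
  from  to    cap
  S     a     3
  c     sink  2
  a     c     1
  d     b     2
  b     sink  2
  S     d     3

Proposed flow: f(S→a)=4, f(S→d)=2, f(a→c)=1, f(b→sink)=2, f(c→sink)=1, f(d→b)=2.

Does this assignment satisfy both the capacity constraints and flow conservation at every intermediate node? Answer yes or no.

Capacity violated on S→a: flow 4 > capacity 3.

No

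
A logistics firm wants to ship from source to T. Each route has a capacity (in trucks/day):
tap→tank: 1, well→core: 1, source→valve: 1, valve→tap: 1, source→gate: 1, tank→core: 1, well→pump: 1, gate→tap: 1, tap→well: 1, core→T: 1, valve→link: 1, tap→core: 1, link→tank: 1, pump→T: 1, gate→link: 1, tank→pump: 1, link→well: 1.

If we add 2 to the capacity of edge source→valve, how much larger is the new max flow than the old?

Original max flow = 2.
Even with extra capacity on source→valve, another cut of capacity 2 remains binding.
New max flow = 2. Increase = 0.

0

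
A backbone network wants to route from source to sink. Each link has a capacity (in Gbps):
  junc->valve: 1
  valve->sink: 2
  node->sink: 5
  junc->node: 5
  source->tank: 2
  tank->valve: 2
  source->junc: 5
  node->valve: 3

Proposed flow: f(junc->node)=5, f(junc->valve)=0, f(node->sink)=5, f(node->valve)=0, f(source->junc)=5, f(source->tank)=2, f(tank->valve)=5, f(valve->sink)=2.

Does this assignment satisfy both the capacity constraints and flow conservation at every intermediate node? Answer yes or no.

No

Capacity violated on tank->valve: flow 5 > capacity 2.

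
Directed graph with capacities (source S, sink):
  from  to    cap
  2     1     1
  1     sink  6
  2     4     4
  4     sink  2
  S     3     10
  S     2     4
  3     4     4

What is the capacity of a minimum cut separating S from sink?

3

Max flow = 3 (via 2 augmenting paths).
In the residual at optimum, the set reachable from S is {2, 3, 4, S}.
Cut edges: 2->1 (cap 1), 4->sink (cap 2). Sum = 3.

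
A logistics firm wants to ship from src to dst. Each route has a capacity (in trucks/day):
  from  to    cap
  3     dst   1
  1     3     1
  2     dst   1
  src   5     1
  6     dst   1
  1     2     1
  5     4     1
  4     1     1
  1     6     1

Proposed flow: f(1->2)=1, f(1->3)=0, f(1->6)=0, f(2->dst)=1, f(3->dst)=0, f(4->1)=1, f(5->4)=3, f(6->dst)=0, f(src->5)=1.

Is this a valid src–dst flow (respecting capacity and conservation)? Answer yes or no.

Capacity violated on 5->4: flow 3 > capacity 1.

No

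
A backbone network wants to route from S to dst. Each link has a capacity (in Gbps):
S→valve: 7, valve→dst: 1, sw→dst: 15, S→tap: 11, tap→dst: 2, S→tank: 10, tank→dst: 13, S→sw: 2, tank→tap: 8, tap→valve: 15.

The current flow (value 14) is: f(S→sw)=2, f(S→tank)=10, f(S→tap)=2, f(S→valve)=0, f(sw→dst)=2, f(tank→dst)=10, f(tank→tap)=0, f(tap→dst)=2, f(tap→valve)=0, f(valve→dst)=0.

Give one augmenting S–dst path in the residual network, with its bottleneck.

Residual along S→valve→dst: S→valve: 7, valve→dst: 1.
Bottleneck = min = 1.

S→valve→dst, bottleneck 1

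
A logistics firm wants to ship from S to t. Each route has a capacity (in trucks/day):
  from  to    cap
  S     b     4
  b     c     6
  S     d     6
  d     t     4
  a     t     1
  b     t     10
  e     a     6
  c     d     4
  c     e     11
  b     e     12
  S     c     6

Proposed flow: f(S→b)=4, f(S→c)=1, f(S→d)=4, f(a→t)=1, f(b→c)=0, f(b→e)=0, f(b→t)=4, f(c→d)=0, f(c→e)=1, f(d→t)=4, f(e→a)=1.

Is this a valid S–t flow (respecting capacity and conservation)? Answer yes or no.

Every edge has 0 ≤ f(e) ≤ cap(e).
At each intermediate node, inflow equals outflow.

Yes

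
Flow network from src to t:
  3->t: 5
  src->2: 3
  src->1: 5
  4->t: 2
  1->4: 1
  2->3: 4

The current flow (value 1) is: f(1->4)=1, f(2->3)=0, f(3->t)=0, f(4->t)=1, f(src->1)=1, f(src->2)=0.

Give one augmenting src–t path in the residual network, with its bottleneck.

Residual along src->2->3->t: src->2: 3, 2->3: 4, 3->t: 5.
Bottleneck = min = 3.

src->2->3->t, bottleneck 3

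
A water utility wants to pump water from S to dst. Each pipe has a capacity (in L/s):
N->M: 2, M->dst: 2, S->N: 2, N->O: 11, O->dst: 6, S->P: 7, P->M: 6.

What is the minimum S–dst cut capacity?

4

Max flow = 4 (via 2 augmenting paths).
In the residual at optimum, the set reachable from S is {M, P, S}.
Cut edges: S->N (cap 2), M->dst (cap 2). Sum = 4.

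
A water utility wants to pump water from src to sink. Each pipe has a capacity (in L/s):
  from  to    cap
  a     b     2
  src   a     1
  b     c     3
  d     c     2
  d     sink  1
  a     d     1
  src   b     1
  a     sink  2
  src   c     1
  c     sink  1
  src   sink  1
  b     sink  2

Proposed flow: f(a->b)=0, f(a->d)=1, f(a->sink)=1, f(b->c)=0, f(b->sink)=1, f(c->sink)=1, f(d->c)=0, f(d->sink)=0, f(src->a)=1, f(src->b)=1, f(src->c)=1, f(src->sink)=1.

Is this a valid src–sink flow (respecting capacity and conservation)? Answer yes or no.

Conservation fails at a: inflow 1 ≠ outflow 2.

No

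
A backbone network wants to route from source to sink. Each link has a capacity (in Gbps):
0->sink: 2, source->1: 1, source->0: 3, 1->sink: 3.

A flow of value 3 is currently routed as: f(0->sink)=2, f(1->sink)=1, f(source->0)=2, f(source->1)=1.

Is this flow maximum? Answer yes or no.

Yes

Residual reachable from source: {0, source}; sink is not reachable.
Saturated cut: source->1, 0->sink with total capacity 3 = current flow value. Flow is maximum.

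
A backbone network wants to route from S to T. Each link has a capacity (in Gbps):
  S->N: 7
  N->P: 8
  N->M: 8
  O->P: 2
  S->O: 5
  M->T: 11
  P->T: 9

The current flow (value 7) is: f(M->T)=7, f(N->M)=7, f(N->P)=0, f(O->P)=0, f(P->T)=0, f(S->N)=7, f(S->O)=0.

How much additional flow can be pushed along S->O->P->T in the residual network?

2

Residual capacities along the path: S->O: 5, O->P: 2, P->T: 9.
Minimum is 2.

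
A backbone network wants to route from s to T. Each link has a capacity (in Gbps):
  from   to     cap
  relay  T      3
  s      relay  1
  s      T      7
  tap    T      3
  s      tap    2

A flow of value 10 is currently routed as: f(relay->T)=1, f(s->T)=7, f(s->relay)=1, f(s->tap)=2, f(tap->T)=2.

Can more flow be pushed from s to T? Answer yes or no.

No

Residual reachable from s: {s}; T is not reachable.
Saturated cut: s->tap, s->relay, s->T with total capacity 10 = current flow value. Flow is maximum.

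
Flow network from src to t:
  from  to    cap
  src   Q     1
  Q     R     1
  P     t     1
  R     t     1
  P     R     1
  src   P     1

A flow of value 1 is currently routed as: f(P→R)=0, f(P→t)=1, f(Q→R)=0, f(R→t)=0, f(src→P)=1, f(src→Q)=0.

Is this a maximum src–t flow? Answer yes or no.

No

Residual path src→Q→R→t has bottleneck 1 > 0.
Pushing 1 along it raises the flow to 2, so the given flow is not maximum.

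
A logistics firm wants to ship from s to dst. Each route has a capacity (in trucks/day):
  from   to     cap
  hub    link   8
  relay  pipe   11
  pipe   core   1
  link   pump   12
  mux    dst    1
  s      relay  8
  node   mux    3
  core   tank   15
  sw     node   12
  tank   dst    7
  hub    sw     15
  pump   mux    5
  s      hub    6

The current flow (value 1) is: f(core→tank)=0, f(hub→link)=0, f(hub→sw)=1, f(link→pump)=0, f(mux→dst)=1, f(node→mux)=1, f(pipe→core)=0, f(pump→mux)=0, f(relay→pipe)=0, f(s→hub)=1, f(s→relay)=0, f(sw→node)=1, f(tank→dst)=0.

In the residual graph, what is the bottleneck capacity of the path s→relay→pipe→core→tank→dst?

1

Residual capacities along the path: s→relay: 8, relay→pipe: 11, pipe→core: 1, core→tank: 15, tank→dst: 7.
Minimum is 1.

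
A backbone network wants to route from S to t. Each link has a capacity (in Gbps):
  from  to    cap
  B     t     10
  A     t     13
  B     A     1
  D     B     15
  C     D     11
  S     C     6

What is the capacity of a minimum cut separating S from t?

6

Max flow = 6 (via 1 augmenting path).
In the residual at optimum, the set reachable from S is {S}.
Cut edges: S->C (cap 6). Sum = 6.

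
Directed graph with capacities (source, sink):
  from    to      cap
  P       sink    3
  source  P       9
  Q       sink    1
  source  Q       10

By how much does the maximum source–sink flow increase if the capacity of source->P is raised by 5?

0

Original max flow = 4.
Edge source->P does not cross the min cut (source side {P, Q, source}), so extra capacity there cannot help.
New max flow = 4. Increase = 0.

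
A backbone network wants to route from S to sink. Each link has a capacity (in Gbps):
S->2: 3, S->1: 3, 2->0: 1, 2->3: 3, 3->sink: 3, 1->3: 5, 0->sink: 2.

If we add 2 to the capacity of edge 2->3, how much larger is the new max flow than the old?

0

Original max flow = 4.
Edge 2->3 does not cross the min cut (source side {1, 2, 3, S}), so extra capacity there cannot help.
New max flow = 4. Increase = 0.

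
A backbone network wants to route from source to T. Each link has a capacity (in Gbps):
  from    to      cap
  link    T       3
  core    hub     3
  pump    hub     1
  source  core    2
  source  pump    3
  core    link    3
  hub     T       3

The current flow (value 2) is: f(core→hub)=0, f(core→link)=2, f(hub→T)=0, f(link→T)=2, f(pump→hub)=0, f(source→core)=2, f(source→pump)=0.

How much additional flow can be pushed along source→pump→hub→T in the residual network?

Residual capacities along the path: source→pump: 3, pump→hub: 1, hub→T: 3.
Minimum is 1.

1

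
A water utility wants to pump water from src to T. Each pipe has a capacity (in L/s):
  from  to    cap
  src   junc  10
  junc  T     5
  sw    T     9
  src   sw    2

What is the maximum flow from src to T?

Augment src→sw→T: bottleneck 2. Total 2.
Augment src→junc→T: bottleneck 5. Total 7.
No augmenting path remains in the residual graph.

7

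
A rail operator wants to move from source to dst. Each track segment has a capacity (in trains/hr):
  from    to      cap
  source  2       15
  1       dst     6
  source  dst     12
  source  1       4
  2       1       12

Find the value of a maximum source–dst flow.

18

Augment source->dst: bottleneck 12. Total 12.
Augment source->1->dst: bottleneck 4. Total 16.
Augment source->2->1->dst: bottleneck 2. Total 18.
No augmenting path remains in the residual graph.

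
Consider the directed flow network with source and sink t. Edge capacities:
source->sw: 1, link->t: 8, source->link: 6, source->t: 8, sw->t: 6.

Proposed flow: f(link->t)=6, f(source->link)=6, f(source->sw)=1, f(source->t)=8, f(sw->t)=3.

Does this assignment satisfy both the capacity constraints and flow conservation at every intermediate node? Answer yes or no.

No

Conservation fails at sw: inflow 1 ≠ outflow 3.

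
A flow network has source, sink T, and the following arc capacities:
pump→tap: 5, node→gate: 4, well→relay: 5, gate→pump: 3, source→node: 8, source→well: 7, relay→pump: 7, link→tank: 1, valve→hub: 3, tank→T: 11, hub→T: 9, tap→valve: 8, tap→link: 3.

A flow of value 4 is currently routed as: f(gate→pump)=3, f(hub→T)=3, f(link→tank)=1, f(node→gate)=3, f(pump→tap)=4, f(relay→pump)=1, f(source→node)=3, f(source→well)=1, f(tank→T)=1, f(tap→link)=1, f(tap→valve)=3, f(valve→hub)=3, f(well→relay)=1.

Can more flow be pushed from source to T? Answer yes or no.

Residual reachable from source: {gate, link, node, pump, relay, source, tap, valve, well}; T is not reachable.
Saturated cut: valve→hub, link→tank with total capacity 4 = current flow value. Flow is maximum.

No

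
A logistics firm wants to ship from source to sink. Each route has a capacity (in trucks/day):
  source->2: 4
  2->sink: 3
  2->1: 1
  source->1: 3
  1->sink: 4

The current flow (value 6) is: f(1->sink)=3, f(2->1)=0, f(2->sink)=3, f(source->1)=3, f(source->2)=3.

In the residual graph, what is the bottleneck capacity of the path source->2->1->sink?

Residual capacities along the path: source->2: 1, 2->1: 1, 1->sink: 1.
Minimum is 1.

1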